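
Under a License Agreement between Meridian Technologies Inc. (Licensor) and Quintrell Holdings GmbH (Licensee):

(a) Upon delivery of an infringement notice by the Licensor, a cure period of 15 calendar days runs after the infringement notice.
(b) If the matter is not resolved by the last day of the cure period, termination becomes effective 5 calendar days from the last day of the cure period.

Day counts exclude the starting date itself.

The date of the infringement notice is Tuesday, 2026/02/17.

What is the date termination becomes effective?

2026/03/09

The last day of the cure period: 2026/02/17 + 15 days = 2026/03/04.
The date termination becomes effective: 5 calendar days after 2026/03/04 is 2026/03/09.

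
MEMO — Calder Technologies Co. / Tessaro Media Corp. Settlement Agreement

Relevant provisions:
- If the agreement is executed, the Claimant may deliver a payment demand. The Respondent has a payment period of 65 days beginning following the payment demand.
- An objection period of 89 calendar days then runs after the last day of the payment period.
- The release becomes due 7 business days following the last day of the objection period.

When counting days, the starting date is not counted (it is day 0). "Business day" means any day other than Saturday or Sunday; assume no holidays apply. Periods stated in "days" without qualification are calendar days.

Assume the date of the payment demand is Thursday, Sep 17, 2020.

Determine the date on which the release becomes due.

Adding 65 calendar days to Sep 17, 2020 gives Nov 21, 2020, which is the last day of the payment period.
Adding 89 calendar days to Nov 21, 2020 gives Feb 18, 2021, which is the last day of the objection period.
The date on which the release becomes due: 7 business days after Thursday, Feb 18, 2021, skipping weekends — Feb 19, Feb 22, Feb 23, Feb 24, Feb 25, Feb 26, Mar 1 — lands on Monday, Mar 1, 2021.

Mar 1, 2021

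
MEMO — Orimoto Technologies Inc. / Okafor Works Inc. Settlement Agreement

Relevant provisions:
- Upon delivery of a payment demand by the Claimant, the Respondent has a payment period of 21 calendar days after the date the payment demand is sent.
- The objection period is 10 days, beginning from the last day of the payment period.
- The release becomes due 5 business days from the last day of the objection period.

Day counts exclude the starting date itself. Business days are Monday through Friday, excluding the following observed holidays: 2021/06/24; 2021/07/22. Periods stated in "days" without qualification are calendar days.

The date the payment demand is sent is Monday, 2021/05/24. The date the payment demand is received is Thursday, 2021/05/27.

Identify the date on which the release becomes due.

2021/07/01

The last day of the payment period: 2021/05/24 + 21 days = 2021/06/14.
The last day of the objection period: 2021/06/14 + 10 days = 2021/06/24.
The date on which the release becomes due: 5 business days after Thursday, 2021/06/24, skipping weekends — Jun 25, Jun 28, Jun 29, Jun 30, Jul 1 — lands on Thursday, 2021/07/01.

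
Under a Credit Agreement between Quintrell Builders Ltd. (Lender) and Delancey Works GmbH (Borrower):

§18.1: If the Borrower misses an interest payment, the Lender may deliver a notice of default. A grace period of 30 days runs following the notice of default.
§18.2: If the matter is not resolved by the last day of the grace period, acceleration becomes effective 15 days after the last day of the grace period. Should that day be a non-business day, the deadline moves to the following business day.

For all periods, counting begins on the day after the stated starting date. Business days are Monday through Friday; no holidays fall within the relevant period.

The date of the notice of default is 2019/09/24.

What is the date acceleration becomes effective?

The last day of the grace period: 2019/09/24 + 30 days = 2019/10/24.
The date acceleration becomes effective: 2019/10/24 + 15 days = 2019/11/08. 2019/11/08 is a Friday, so no roll-forward applies.

2019/11/08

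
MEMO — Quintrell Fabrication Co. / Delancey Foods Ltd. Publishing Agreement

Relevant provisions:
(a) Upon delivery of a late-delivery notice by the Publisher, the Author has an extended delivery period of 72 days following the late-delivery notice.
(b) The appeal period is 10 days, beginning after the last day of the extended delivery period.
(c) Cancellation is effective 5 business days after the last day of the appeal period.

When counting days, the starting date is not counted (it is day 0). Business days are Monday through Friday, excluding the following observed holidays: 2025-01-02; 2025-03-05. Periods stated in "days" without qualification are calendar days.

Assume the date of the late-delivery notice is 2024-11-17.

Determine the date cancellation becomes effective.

The last day of the extended delivery period: 2024-11-17 + 72 days = 2025-01-28.
The last day of the appeal period: 10 calendar days after 2025-01-28 is 2025-02-07.
The date cancellation becomes effective: 5 business days after Friday, 2025-02-07, skipping weekends — Feb 10, Feb 11, Feb 12, Feb 13, Feb 14 — lands on Friday, 2025-02-14.

2025-02-14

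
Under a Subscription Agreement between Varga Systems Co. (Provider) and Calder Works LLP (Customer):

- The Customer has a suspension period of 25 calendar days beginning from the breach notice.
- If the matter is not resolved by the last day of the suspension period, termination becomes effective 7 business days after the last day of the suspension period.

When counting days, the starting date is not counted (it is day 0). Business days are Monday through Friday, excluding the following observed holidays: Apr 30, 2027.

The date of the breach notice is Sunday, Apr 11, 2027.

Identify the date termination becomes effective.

May 17, 2027

The last day of the suspension period: Apr 11, 2027 + 25 days = May 6, 2027.
From Thursday, May 6, 2027, 7 business days (May 7, May 10, May 11, May 12, May 13, May 14, May 17, skipping weekends) brings us to Monday, May 17, 2027, which is the date termination becomes effective.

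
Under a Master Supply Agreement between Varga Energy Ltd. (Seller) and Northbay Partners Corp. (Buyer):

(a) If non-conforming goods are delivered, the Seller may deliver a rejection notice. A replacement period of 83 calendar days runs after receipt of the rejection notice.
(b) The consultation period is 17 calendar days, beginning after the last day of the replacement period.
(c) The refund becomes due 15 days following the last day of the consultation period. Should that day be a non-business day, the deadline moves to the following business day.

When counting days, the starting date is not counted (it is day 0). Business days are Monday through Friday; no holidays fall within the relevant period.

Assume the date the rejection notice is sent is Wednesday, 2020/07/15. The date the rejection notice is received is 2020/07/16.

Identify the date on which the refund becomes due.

The last day of the replacement period: 83 calendar days after 2020/07/16 is 2020/10/07.
The last day of the consultation period: 17 calendar days after 2020/10/07 is 2020/10/24.
Adding 15 calendar days to 2020/10/24 gives 2020/11/08, which is the date on which the refund becomes due. That falls on a Sunday, so it rolls to the next business day, Monday, 2020/11/09.

2020/11/09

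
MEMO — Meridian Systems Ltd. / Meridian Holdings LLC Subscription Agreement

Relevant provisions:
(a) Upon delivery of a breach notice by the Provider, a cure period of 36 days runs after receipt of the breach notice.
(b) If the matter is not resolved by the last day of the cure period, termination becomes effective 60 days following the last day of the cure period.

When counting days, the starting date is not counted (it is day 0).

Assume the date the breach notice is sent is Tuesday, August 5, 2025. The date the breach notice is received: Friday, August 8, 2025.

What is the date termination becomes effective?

November 12, 2025

Adding 36 calendar days to August 8, 2025 gives September 13, 2025, which is the last day of the cure period.
The date termination becomes effective: September 13, 2025 + 60 days = November 12, 2025.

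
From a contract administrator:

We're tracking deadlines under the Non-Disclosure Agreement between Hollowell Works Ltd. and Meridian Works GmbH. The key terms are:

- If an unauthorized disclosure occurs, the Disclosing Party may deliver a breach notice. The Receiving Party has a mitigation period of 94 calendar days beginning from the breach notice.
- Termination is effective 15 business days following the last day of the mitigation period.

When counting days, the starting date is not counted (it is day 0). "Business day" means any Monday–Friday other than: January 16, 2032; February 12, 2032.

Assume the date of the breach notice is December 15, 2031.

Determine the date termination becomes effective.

April 8, 2032

Adding 94 calendar days to December 15, 2031 gives March 18, 2032, which is the last day of the mitigation period.
The date termination becomes effective: 15 business days after Thursday, March 18, 2032, skipping weekends — Mar 19, Mar 22, Mar 23, Mar 24, …, Apr 6, Apr 7, Apr 8 — lands on Thursday, April 8, 2032.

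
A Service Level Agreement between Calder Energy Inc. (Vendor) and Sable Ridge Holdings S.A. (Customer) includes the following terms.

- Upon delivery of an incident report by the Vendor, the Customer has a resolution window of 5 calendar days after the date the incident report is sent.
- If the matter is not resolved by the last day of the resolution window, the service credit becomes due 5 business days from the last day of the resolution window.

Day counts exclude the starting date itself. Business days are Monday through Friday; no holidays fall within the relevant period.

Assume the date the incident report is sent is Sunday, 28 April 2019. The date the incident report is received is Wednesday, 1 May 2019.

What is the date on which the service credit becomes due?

Adding 5 calendar days to 28 April 2019 gives 3 May 2019, which is the last day of the resolution window.
The date on which the service credit becomes due: 5 business days after Friday, 3 May 2019, skipping weekends — May 6, May 7, May 8, May 9, May 10 — lands on Friday, 10 May 2019.

10 May 2019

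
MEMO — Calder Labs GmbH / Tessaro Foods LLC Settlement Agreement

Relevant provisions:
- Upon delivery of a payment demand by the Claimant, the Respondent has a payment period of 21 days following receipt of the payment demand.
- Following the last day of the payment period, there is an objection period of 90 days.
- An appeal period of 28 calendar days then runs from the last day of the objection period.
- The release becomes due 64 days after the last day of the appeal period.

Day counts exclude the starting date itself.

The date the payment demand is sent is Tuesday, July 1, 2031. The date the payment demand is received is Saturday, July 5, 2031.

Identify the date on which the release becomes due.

The last day of the payment period: 21 calendar days after July 5, 2031 is July 26, 2031.
The last day of the objection period: July 26, 2031 + 90 days = October 24, 2031.
The last day of the appeal period: October 24, 2031 + 28 days = November 21, 2031.
The date on which the release becomes due: 64 calendar days after November 21, 2031 is January 24, 2032.

January 24, 2032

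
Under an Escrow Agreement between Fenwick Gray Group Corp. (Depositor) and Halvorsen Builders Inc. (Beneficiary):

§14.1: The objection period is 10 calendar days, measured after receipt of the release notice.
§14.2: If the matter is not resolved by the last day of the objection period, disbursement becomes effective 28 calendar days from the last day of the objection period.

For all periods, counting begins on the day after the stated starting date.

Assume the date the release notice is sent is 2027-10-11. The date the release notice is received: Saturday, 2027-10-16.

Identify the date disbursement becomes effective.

Adding 10 calendar days to 2027-10-16 gives 2027-10-26, which is the last day of the objection period.
The date disbursement becomes effective: 28 calendar days after 2027-10-26 is 2027-11-23.

2027-11-23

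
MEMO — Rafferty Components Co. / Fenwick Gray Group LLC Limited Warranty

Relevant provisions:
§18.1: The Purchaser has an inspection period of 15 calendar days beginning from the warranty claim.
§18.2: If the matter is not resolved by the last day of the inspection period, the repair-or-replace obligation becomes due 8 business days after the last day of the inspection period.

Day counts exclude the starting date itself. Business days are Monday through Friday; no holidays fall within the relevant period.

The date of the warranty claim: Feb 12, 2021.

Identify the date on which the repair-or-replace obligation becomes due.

Mar 10, 2021

The last day of the inspection period: Feb 12, 2021 + 15 days = Feb 27, 2021.
The date on which the repair-or-replace obligation becomes due: counting 8 business days from Saturday, Feb 27, 2021 (Mar 1, Mar 2, Mar 3, Mar 4, Mar 5, Mar 8, Mar 9, Mar 10, skipping weekends) reaches Wednesday, Mar 10, 2021.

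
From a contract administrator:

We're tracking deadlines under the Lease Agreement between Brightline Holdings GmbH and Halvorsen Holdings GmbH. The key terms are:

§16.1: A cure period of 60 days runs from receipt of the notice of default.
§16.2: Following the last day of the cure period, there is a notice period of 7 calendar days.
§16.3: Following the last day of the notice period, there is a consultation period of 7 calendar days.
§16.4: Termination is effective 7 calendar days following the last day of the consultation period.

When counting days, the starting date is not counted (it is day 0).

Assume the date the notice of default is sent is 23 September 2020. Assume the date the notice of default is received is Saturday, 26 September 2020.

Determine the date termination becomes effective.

16 December 2020

The last day of the cure period: 26 September 2020 + 60 days = 25 November 2020.
The last day of the notice period: 7 calendar days after 25 November 2020 is 2 December 2020.
The last day of the consultation period: 2 December 2020 + 7 days = 9 December 2020.
The date termination becomes effective: 9 December 2020 + 7 days = 16 December 2020.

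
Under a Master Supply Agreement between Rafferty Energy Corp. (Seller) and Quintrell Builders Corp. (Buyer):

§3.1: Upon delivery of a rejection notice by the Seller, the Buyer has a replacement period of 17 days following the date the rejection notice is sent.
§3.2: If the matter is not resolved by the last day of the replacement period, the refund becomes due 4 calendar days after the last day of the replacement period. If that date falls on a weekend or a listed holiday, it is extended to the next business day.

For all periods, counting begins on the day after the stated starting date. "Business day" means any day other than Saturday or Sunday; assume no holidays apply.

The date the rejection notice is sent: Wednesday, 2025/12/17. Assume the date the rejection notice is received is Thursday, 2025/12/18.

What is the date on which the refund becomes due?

Adding 17 calendar days to 2025/12/17 gives 2026/01/03, which is the last day of the replacement period.
The date on which the refund becomes due: 4 calendar days after 2026/01/03 is 2026/01/07. 2026/01/07 is a Wednesday, so no roll-forward applies.

2026/01/07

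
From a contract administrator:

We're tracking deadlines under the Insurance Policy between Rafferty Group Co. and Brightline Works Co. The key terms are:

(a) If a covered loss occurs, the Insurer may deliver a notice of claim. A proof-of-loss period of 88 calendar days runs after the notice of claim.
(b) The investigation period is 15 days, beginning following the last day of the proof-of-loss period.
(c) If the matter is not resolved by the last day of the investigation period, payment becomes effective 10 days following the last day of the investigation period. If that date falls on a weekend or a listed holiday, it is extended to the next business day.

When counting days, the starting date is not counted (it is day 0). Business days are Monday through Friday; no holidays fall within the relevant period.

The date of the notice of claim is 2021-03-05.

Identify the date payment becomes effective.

2021-06-28

Adding 88 calendar days to 2021-03-05 gives 2021-06-01, which is the last day of the proof-of-loss period.
The last day of the investigation period: 15 calendar days after 2021-06-01 is 2021-06-16.
Adding 10 calendar days to 2021-06-16 gives 2021-06-26, which is the date payment becomes effective. That falls on a Saturday, so it rolls to the next business day, Monday, 2021-06-28.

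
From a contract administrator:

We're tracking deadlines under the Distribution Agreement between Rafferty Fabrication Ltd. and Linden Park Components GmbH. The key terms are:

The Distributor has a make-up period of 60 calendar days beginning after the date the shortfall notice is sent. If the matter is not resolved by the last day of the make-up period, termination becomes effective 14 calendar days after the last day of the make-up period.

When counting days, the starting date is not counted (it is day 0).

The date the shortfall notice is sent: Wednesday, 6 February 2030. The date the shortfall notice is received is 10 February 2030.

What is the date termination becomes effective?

Adding 60 calendar days to 6 February 2030 gives 7 April 2030, which is the last day of the make-up period.
Adding 14 calendar days to 7 April 2030 gives 21 April 2030, which is the date termination becomes effective.

21 April 2030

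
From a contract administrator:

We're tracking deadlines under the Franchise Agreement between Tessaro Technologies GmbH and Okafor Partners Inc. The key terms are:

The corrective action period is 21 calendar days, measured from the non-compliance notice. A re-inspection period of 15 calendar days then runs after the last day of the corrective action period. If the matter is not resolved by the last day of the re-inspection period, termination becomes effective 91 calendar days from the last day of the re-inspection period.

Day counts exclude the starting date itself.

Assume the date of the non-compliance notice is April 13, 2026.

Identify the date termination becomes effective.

August 18, 2026

Adding 21 calendar days to April 13, 2026 gives May 4, 2026, which is the last day of the corrective action period.
Adding 15 calendar days to May 4, 2026 gives May 19, 2026, which is the last day of the re-inspection period.
Adding 91 calendar days to May 19, 2026 gives August 18, 2026, which is the date termination becomes effective.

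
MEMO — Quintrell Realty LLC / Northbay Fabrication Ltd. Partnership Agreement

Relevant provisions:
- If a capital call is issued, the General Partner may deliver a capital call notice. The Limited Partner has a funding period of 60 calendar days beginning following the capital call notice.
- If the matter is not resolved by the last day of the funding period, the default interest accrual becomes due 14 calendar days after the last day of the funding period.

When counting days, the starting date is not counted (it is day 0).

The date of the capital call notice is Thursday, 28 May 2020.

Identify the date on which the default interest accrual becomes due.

10 August 2020

The last day of the funding period: 60 calendar days after 28 May 2020 is 27 July 2020.
The date on which the default interest accrual becomes due: 27 July 2020 + 14 days = 10 August 2020.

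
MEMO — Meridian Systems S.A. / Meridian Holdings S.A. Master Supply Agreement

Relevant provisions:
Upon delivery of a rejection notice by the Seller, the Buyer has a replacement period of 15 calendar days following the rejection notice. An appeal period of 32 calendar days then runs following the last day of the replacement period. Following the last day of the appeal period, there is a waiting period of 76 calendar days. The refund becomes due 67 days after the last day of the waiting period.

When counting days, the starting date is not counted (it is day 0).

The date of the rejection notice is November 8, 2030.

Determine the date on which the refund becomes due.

May 17, 2031

Adding 15 calendar days to November 8, 2030 gives November 23, 2030, which is the last day of the replacement period.
The last day of the appeal period: November 23, 2030 + 32 days = December 25, 2030.
Adding 76 calendar days to December 25, 2030 gives March 11, 2031, which is the last day of the waiting period.
Adding 67 calendar days to March 11, 2031 gives May 17, 2031, which is the date on which the refund becomes due.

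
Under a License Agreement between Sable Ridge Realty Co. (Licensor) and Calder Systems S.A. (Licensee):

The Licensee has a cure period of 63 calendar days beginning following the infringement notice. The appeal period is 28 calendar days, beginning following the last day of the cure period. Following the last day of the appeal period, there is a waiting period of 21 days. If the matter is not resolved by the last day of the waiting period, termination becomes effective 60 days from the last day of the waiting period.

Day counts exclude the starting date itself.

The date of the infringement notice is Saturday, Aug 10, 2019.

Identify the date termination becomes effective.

The last day of the cure period: 63 calendar days after Aug 10, 2019 is Oct 12, 2019.
The last day of the appeal period: Oct 12, 2019 + 28 days = Nov 9, 2019.
Adding 21 calendar days to Nov 9, 2019 gives Nov 30, 2019, which is the last day of the waiting period.
The date termination becomes effective: Nov 30, 2019 + 60 days = Jan 29, 2020.

Jan 29, 2020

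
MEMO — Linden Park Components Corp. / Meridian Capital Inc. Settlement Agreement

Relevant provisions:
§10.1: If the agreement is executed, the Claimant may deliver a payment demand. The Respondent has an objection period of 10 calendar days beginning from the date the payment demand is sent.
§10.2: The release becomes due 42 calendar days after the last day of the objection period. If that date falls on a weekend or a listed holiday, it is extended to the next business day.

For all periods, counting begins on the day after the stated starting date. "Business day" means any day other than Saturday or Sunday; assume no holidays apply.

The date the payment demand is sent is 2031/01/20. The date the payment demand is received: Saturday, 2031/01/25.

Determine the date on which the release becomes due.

Adding 10 calendar days to 2031/01/20 gives 2031/01/30, which is the last day of the objection period.
Adding 42 calendar days to 2031/01/30 gives 2031/03/13, which is the date on which the release becomes due. 2031/03/13 is a Thursday, so no roll-forward applies.

2031/03/13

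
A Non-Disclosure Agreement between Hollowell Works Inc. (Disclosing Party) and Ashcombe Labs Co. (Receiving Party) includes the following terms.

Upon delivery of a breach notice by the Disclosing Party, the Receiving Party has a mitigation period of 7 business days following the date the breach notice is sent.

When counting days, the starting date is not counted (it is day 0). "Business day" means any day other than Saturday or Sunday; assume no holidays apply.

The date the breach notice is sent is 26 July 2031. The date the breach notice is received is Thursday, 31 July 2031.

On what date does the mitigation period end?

5 August 2031

From Saturday, 26 July 2031, 7 business days (Jul 28, Jul 29, Jul 30, Jul 31, Aug 1, Aug 4, Aug 5, skipping weekends) brings us to Tuesday, 5 August 2031, which is the last day of the mitigation period.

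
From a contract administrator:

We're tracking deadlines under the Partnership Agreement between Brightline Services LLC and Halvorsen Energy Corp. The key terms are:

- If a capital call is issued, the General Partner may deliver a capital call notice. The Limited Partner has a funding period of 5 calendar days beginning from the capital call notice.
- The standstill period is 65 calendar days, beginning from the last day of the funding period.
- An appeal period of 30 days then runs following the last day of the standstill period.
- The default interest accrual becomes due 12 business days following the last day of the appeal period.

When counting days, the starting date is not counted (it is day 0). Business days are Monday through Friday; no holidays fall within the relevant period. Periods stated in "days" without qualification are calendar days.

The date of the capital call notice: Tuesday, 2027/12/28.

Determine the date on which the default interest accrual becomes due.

2028/04/24

The last day of the funding period: 5 calendar days after 2027/12/28 is 2028/01/02.
The last day of the standstill period: 2028/01/02 + 65 days = 2028/03/07.
The last day of the appeal period: 30 calendar days after 2028/03/07 is 2028/04/06.
From Thursday, 2028/04/06, 12 business days (Apr 7, Apr 10, Apr 11, Apr 12, …, Apr 20, Apr 21, Apr 24, skipping weekends) brings us to Monday, 2028/04/24, which is the date on which the default interest accrual becomes due.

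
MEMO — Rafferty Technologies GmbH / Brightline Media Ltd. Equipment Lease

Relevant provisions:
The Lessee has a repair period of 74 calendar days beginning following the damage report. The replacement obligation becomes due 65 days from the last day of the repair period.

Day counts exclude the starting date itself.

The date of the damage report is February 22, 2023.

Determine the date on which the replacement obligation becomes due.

July 11, 2023

The last day of the repair period: February 22, 2023 + 74 days = May 7, 2023.
The date on which the replacement obligation becomes due: May 7, 2023 + 65 days = July 11, 2023.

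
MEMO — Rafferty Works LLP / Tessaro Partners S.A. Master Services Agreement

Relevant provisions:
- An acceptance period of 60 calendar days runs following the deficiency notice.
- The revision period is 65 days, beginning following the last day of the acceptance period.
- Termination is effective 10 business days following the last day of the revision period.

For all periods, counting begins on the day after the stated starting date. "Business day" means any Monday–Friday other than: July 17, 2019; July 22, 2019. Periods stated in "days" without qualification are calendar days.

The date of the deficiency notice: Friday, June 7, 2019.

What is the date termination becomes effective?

October 24, 2019

Adding 60 calendar days to June 7, 2019 gives August 6, 2019, which is the last day of the acceptance period.
Adding 65 calendar days to August 6, 2019 gives October 10, 2019, which is the last day of the revision period.
From Thursday, October 10, 2019, 10 business days (Oct 11, Oct 14, Oct 15, Oct 16, Oct 17, Oct 18, Oct 21, Oct 22, Oct 23, Oct 24, skipping weekends) brings us to Thursday, October 24, 2019, which is the date termination becomes effective.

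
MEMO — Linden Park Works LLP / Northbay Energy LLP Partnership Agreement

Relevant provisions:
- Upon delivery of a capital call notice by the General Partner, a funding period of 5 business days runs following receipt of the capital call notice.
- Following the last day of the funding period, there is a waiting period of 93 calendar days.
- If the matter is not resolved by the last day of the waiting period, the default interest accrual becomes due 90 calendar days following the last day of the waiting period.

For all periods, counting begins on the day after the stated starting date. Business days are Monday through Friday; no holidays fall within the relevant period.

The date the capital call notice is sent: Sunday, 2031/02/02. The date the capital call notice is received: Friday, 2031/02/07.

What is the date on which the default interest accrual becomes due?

2031/08/16

From Friday, 2031/02/07, 5 business days (Feb 10, Feb 11, Feb 12, Feb 13, Feb 14, skipping weekends) brings us to Friday, 2031/02/14, which is the last day of the funding period.
The last day of the waiting period: 2031/02/14 + 93 days = 2031/05/18.
The date on which the default interest accrual becomes due: 2031/05/18 + 90 days = 2031/08/16.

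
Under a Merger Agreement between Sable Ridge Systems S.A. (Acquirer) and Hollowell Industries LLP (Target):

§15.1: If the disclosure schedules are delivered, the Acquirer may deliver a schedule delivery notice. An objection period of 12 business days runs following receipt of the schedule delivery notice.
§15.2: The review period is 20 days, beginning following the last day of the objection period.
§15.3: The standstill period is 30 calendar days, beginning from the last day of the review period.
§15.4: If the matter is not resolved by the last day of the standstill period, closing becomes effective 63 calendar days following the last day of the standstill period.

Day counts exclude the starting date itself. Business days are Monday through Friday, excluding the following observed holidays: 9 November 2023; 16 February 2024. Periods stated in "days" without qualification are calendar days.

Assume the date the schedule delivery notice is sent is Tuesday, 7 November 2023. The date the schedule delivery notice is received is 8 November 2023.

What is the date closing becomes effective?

From Wednesday, 8 November 2023, 12 business days (Nov 10, Nov 13, Nov 14, Nov 15, …, Nov 23, Nov 24, Nov 27, skipping weekends and the listed holiday on Nov 9) brings us to Monday, 27 November 2023, which is the last day of the objection period.
The last day of the review period: 27 November 2023 + 20 days = 17 December 2023.
The last day of the standstill period: 17 December 2023 + 30 days = 16 January 2024.
Adding 63 calendar days to 16 January 2024 gives 19 March 2024, which is the date closing becomes effective.

19 March 2024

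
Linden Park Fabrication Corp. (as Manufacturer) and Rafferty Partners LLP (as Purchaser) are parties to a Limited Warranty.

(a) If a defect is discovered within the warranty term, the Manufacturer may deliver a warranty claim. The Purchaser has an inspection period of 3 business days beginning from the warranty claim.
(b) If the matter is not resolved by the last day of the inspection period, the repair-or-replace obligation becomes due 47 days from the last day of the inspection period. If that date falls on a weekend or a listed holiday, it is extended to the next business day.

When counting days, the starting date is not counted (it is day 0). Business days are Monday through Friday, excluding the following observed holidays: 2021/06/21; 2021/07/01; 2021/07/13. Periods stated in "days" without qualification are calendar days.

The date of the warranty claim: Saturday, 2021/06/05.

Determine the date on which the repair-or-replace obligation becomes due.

2021/07/26

The last day of the inspection period: 3 business days after Saturday, 2021/06/05, skipping weekends — Jun 7, Jun 8, Jun 9 — lands on Wednesday, 2021/06/09.
Adding 47 calendar days to 2021/06/09 gives 2021/07/26, which is the date on which the repair-or-replace obligation becomes due. 2021/07/26 is a Monday and is not a listed holiday, so no roll-forward applies.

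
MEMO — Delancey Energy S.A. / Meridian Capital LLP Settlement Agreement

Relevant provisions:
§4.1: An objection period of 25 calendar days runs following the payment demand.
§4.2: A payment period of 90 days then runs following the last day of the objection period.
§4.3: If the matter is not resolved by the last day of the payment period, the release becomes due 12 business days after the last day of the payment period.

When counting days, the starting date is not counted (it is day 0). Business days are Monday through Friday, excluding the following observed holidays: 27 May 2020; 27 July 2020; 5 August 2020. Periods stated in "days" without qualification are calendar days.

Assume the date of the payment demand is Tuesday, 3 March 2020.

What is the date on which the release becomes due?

The last day of the objection period: 3 March 2020 + 25 days = 28 March 2020.
The last day of the payment period: 90 calendar days after 28 March 2020 is 26 June 2020.
From Friday, 26 June 2020, 12 business days (Jun 29, Jun 30, Jul 1, Jul 2, …, Jul 10, Jul 13, Jul 14, skipping weekends) brings us to Tuesday, 14 July 2020, which is the date on which the release becomes due.

14 July 2020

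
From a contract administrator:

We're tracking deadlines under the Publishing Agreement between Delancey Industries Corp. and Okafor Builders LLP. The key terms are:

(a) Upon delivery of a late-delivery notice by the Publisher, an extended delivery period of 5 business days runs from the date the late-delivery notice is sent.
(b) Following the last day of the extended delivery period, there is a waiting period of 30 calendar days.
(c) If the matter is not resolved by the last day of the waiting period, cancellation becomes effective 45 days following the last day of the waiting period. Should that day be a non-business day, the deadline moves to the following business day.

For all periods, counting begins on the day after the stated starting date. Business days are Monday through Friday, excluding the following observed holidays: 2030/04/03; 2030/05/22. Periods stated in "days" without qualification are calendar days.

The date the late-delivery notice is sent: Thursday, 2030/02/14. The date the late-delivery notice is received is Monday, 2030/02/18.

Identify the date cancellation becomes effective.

The last day of the extended delivery period: 5 business days after Thursday, 2030/02/14, skipping weekends — Feb 15, Feb 18, Feb 19, Feb 20, Feb 21 — lands on Thursday, 2030/02/21.
Adding 30 calendar days to 2030/02/21 gives 2030/03/23, which is the last day of the waiting period.
The date cancellation becomes effective: 45 calendar days after 2030/03/23 is 2030/05/07. 2030/05/07 is a Tuesday and is not a listed holiday, so no roll-forward applies.

2030/05/07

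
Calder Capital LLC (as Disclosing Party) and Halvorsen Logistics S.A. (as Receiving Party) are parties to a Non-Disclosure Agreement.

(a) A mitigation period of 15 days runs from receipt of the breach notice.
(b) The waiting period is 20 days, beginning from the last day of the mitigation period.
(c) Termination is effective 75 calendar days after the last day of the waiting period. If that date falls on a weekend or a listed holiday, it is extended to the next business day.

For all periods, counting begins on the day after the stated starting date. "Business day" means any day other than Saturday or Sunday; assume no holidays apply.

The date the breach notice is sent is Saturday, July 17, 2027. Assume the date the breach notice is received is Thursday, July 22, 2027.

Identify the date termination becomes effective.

November 9, 2027

The last day of the mitigation period: 15 calendar days after July 22, 2027 is August 6, 2027.
The last day of the waiting period: 20 calendar days after August 6, 2027 is August 26, 2027.
The date termination becomes effective: 75 calendar days after August 26, 2027 is November 9, 2027. November 9, 2027 is a Tuesday, so no roll-forward applies.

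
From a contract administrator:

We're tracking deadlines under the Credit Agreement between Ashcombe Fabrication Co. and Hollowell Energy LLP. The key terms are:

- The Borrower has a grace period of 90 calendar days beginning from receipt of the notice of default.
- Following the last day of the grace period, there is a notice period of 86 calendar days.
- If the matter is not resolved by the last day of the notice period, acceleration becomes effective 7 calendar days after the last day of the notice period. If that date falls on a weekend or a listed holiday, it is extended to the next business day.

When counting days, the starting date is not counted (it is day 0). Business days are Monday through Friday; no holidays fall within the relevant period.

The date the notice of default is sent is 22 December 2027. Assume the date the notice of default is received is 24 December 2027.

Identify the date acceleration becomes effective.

Adding 90 calendar days to 24 December 2027 gives 23 March 2028, which is the last day of the grace period.
The last day of the notice period: 86 calendar days after 23 March 2028 is 17 June 2028.
The date acceleration becomes effective: 7 calendar days after 17 June 2028 is 24 June 2028. That falls on a Saturday, so it rolls to the next business day, Monday, 26 June 2028.

26 June 2028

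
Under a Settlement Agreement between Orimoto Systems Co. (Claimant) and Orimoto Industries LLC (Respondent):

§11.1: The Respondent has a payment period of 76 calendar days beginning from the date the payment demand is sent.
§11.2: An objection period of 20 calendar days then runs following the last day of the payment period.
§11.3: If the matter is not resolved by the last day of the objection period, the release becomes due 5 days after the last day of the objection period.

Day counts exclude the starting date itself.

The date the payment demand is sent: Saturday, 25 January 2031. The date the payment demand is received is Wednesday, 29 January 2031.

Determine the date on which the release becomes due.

6 May 2031

The last day of the payment period: 25 January 2031 + 76 days = 11 April 2031.
Adding 20 calendar days to 11 April 2031 gives 1 May 2031, which is the last day of the objection period.
The date on which the release becomes due: 5 calendar days after 1 May 2031 is 6 May 2031.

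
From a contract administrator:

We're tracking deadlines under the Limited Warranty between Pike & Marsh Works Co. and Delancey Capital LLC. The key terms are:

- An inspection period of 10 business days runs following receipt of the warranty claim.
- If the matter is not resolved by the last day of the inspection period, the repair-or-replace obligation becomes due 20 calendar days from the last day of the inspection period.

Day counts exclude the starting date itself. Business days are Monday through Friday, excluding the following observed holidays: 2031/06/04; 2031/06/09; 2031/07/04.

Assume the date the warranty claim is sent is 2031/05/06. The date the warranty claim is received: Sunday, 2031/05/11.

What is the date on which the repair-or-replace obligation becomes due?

The last day of the inspection period: counting 10 business days from Sunday, 2031/05/11 (May 12, May 13, May 14, May 15, May 16, May 19, May 20, May 21, May 22, May 23, skipping weekends) reaches Friday, 2031/05/23.
The date on which the repair-or-replace obligation becomes due: 2031/05/23 + 20 days = 2031/06/12.

2031/06/12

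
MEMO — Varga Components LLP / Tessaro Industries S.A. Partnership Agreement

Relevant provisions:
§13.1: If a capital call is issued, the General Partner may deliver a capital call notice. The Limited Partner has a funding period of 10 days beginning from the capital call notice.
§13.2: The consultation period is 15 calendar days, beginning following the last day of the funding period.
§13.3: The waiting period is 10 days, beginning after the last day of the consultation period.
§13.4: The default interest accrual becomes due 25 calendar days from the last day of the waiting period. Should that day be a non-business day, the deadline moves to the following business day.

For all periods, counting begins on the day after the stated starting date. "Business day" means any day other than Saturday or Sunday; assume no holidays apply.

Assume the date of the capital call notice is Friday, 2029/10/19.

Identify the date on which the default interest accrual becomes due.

The last day of the funding period: 2029/10/19 + 10 days = 2029/10/29.
The last day of the consultation period: 2029/10/29 + 15 days = 2029/11/13.
Adding 10 calendar days to 2029/11/13 gives 2029/11/23, which is the last day of the waiting period.
The date on which the default interest accrual becomes due: 2029/11/23 + 25 days = 2029/12/18. 2029/12/18 is a Tuesday, so no roll-forward applies.

2029/12/18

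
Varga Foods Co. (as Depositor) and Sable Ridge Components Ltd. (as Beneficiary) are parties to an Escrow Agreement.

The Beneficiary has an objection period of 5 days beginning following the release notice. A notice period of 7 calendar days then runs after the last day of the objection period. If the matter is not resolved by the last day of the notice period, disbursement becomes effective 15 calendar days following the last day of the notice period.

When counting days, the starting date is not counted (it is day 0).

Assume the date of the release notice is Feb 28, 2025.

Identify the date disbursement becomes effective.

The last day of the objection period: 5 calendar days after Feb 28, 2025 is Mar 5, 2025.
The last day of the notice period: 7 calendar days after Mar 5, 2025 is Mar 12, 2025.
The date disbursement becomes effective: Mar 12, 2025 + 15 days = Mar 27, 2025.

Mar 27, 2025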